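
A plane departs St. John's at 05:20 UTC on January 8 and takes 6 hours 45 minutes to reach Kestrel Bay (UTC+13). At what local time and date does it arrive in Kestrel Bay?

01:05 on January 9

Departure is given in UTC: 05:20 on Jan 8.
Add 6 hours 45 minutes → 12:05 UTC.
Kestrel Bay is UTC+13:00: 12:05 + 13:00 = 01:05 on Jan 9.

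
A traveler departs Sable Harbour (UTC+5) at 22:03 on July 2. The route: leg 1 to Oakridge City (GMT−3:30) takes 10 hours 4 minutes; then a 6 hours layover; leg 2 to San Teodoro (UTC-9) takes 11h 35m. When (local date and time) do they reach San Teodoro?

Convert departure to UTC: 22:03 − 5:00 = 17:03 UTC on Jul 2.
Add 10 hours and 4 minutes leg 1 → 03:07 UTC (Jul 3).
Add 6 hours layover in Oakridge City → 09:07 UTC.
Add 11 hours and 35 minutes leg 2 → 20:42 UTC.
San Teodoro is UTC−9:00, so local arrival = 20:42 − 9:00 = 11:42 on Jul 3.

11:42 on July 3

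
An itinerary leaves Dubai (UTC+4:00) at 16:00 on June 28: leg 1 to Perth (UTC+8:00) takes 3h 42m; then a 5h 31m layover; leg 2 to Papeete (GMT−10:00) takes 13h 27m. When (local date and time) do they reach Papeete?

00:40 on Jun 29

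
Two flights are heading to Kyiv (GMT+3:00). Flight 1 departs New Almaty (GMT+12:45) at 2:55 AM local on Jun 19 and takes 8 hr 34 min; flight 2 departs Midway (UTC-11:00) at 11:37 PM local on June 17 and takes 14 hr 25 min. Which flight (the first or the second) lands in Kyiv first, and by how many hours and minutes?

the first, by 2 hours 18 minutes

Flight 1 in UTC: 2:55 AM − 12:45 = 2:10 PM on Jun 18.
+8 hours and 34 minutes → arrive 10:44 PM UTC on Jun 18.
Flight 2 in UTC: 11:37 PM + 11:00 = 10:37 AM on Jun 18.
+14 hours and 25 minutes → arrive 1:02 AM UTC on Jun 19.
Flight 1 lands earlier by 2 hours 18 minutes.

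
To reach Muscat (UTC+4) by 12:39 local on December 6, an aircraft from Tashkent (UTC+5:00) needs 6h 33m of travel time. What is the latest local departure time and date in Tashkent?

07:06 on Dec 6

Target arrival in UTC: 12:39 − 4:00 = 08:39 on Dec 6.
Subtract 6 hours and 33 minutes → departure 02:06 UTC on Dec 6.
Tashkent is UTC+5:00: 02:06 + 5:00 = 07:06 on Dec 6.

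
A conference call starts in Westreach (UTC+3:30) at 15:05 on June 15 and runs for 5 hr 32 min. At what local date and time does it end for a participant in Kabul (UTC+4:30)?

Convert start to UTC: 15:05 − 3:30 = 11:35 UTC on Jun 15.
Add 5 hours and 32 minutes duration → 17:07 UTC.
Kabul is UTC+4:30, so local end time = 17:07 + 4:30 = 21:37 on Jun 15.

21:37 on June 15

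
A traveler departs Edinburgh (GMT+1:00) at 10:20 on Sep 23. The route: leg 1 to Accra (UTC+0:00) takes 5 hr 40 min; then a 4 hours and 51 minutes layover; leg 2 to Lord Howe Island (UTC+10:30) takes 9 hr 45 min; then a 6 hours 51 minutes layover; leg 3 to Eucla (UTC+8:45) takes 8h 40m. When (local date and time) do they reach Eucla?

Convert departure to UTC: 10:20 − 1:00 = 09:20 UTC on Sep 23.
Add 5 hours and 40 minutes leg 1 → 15:00 UTC.
Add 4 hours and 51 minutes layover in Accra → 19:51 UTC.
Add 9 hours and 45 minutes leg 2 → 05:36 UTC (Sep 24).
Add 6 hours and 51 minutes layover in Lord Howe Island → 12:27 UTC.
Add 8 hours 40 minutes leg 3 → 21:07 UTC.
Eucla is UTC+8:45, so local arrival = 21:07 + 8:45 = 05:52 on Sep 25.

05:52 on September 25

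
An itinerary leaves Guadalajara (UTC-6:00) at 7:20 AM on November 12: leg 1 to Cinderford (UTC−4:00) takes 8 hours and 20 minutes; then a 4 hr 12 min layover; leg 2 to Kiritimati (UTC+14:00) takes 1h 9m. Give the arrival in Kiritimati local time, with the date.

Convert departure to UTC: 7:20 AM + 6:00 = 1:20 PM UTC on Nov 12.
Add 8 hours 20 minutes leg 1 → 9:40 PM UTC.
Add 4 hours 12 minutes layover in Cinderford → 1:52 AM UTC (Nov 13).
Add 1 hour and 9 minutes leg 2 → 3:01 AM UTC.
Kiritimati is UTC+14:00, so local arrival = 3:01 AM + 14:00 = 5:01 PM on Nov 13.

5:01 PM on November 13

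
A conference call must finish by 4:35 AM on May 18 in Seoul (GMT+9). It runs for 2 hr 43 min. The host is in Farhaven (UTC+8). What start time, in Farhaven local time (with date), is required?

12:52 AM on May 18

Target end time in UTC: 4:35 AM − 9:00 = 7:35 PM on May 17.
Subtract 2 hours 43 minutes → start 4:52 PM UTC on May 17.
Farhaven is UTC+8:00: 4:52 PM + 8:00 = 12:52 AM on May 18.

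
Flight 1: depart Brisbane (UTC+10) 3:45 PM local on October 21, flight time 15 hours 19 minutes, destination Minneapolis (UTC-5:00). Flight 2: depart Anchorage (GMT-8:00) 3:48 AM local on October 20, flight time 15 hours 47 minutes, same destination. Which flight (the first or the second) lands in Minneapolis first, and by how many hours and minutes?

the second, by 17 hours 29 minutes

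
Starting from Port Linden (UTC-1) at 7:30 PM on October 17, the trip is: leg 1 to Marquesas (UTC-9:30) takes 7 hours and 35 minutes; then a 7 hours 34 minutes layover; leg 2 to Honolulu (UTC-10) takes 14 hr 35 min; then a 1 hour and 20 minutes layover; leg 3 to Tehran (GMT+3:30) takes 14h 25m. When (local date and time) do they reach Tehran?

Convert departure to UTC: 7:30 PM + 1:00 = 8:30 PM UTC on Oct 17.
Add 7 hours and 35 minutes leg 1 → 4:05 AM UTC (Oct 18).
Add 7 hours and 34 minutes layover in Marquesas → 11:39 AM UTC.
Add 14 hours 35 minutes leg 2 → 2:14 AM UTC (Oct 19).
Add 1 hour and 20 minutes layover in Honolulu → 3:34 AM UTC.
Add 14 hours and 25 minutes leg 3 → 5:59 PM UTC.
Tehran is UTC+3:30, so local arrival = 5:59 PM + 3:30 = 9:29 PM on Oct 19.

9:29 PM on October 19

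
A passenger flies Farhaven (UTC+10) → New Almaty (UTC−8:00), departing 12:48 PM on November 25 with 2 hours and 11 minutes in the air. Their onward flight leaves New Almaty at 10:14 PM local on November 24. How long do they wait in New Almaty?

1 hour 15 minutes

Convert departure to UTC: 12:48 PM − 10:00 = 2:48 AM UTC on Nov 25.
Add 2 hours 11 minutes flight time → 4:59 AM UTC.
New Almaty is UTC−8:00, so local arrival = 4:59 AM − 8:00 = 8:59 PM on Nov 24.
Layover = 10:14 PM − 8:59 PM = 1 hour 15 minutes.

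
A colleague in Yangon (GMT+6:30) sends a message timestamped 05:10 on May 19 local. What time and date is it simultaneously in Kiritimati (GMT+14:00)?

In UTC: 05:10 − 6:30 = 22:40 on May 18.
Kiritimati is UTC+14:00: 22:40 + 14:00 = 12:40 on May 19.

12:40 on May 19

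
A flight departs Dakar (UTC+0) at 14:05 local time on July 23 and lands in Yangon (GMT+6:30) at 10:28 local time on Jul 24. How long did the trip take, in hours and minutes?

Departure is already UTC: 14:05 on Jul 23.
Arrival in UTC: 10:28 − 6:30 = 03:58 on Jul 24.
Elapsed = 03:58 − 14:05 (+1 day) = 13 hours 53 minutes.

13 hours 53 minutes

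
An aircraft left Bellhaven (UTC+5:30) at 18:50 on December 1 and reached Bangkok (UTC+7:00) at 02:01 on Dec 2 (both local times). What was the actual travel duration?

5 hours 41 minutes

Departure in UTC: 18:50 − 5:30 = 13:20 on Dec 1.
Arrival in UTC: 02:01 − 7:00 = 19:01 on Dec 1.
Elapsed = 19:01 − 13:20 = 5 hours 41 minutes.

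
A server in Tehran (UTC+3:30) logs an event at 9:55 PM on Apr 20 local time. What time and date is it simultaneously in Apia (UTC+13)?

Apia is 9:30 ahead of Tehran.
Shift by the zone difference: 9:55 PM + 9:30 = 7:25 AM on Apr 21 in Apia.

7:25 AM on April 21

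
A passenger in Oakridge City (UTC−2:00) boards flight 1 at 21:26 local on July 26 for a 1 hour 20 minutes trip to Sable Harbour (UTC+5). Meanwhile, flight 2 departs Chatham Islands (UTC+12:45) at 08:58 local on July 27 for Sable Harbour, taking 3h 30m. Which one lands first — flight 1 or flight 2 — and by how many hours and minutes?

Flight 1 in UTC: 21:26 + 2:00 = 23:26 on Jul 26.
+1 hour 20 minutes → arrive 00:46 UTC on Jul 27.
Flight 2 in UTC: 08:58 − 12:45 = 20:13 on Jul 26.
+3 hours and 30 minutes → arrive 23:43 UTC on Jul 26.
Flight 2 lands earlier by 1 hour 3 minutes.

the second, by 1 hour 3 minutes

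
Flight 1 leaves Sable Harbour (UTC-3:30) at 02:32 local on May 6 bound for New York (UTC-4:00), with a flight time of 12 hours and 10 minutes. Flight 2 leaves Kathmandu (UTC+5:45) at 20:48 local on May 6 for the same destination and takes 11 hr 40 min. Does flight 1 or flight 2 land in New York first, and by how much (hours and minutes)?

the first, by 8 hours 31 minutes

Flight 1 in UTC: 02:32 + 3:30 = 06:02 on May 6.
+12 hours and 10 minutes → arrive 18:12 UTC on May 6.
Flight 2 in UTC: 20:48 − 5:45 = 15:03 on May 6.
+11 hours 40 minutes → arrive 02:43 UTC on May 7.
Flight 1 lands earlier by 8 hours 31 minutes.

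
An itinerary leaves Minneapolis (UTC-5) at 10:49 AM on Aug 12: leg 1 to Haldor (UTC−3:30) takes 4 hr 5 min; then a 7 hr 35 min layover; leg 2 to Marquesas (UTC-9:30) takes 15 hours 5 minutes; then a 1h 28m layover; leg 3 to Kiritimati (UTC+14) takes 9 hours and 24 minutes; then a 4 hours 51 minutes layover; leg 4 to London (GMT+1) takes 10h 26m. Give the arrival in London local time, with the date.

9:43 PM on Aug 14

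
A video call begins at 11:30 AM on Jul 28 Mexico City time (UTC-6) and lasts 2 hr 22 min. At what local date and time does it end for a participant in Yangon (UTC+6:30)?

Yangon is 12:30 ahead of Mexico City.
After 2 hours 22 minutes it is 1:52 PM in Mexico City.
Shift by the zone difference: 1:52 PM + 12:30 = 2:22 AM on Jul 29 in Yangon.

2:22 AM on Jul 29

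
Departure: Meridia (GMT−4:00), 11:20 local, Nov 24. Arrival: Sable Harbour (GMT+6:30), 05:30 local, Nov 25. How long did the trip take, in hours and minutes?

7 hours 40 minutes

Departure in UTC: 11:20 + 4:00 = 15:20 on Nov 24.
Arrival in UTC: 05:30 − 6:30 = 23:00 on Nov 24.
Elapsed = 23:00 − 15:20 = 7 hours 40 minutes.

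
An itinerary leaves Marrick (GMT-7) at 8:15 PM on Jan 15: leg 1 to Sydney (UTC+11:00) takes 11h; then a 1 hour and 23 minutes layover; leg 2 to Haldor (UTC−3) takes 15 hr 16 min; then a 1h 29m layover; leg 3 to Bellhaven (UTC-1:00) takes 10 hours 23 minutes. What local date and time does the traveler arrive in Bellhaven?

5:46 PM on January 17

Convert departure to UTC: 8:15 PM + 7:00 = 3:15 AM UTC on Jan 16.
Add 11 hours leg 1 → 2:15 PM UTC.
Add 1 hour and 23 minutes layover in Sydney → 3:38 PM UTC.
Add 15 hours 16 minutes leg 2 → 6:54 AM UTC (Jan 17).
Add 1 hour 29 minutes layover in Haldor → 8:23 AM UTC.
Add 10 hours 23 minutes leg 3 → 6:46 PM UTC.
Bellhaven is UTC−1:00, so local arrival = 6:46 PM − 1:00 = 5:46 PM on Jan 17.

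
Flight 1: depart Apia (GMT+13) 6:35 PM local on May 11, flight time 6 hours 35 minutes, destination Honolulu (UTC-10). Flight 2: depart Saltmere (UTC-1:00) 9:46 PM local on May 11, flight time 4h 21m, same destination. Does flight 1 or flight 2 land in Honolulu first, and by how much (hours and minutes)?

Flight 1 in UTC: 6:35 PM − 13:00 = 5:35 AM on May 11.
+6 hours 35 minutes → arrive 12:10 PM UTC on May 11.
Flight 2 in UTC: 9:46 PM + 1:00 = 10:46 PM on May 11.
+4 hours and 21 minutes → arrive 3:07 AM UTC on May 12.
Flight 1 lands earlier by 14 hours 57 minutes.

the first, by 14 hours 57 minutes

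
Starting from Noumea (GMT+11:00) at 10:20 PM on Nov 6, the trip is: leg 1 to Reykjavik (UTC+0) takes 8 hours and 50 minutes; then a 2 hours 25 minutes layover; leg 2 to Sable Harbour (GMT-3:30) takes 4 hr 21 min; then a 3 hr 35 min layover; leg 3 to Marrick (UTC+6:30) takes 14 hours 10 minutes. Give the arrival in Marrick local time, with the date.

Convert departure to UTC: 10:20 PM − 11:00 = 11:20 AM UTC on Nov 6.
Add 8 hours 50 minutes leg 1 → 8:10 PM UTC.
Add 2 hours 25 minutes layover in Reykjavik → 10:35 PM UTC.
Add 4 hours and 21 minutes leg 2 → 2:56 AM UTC (Nov 7).
Add 3 hours and 35 minutes layover in Sable Harbour → 6:31 AM UTC.
Add 14 hours 10 minutes leg 3 → 8:41 PM UTC.
Marrick is UTC+6:30, so local arrival = 8:41 PM + 6:30 = 3:11 AM on Nov 8.

3:11 AM on Nov 8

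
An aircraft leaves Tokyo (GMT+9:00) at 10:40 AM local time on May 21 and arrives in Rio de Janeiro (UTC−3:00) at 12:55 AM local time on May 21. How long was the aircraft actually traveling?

Departure in UTC: 10:40 AM − 9:00 = 1:40 AM on May 21.
Arrival in UTC: 12:55 AM + 3:00 = 3:55 AM on May 21.
Elapsed = 3:55 AM − 1:40 AM = 2 hours 15 minutes.

2 hours 15 minutes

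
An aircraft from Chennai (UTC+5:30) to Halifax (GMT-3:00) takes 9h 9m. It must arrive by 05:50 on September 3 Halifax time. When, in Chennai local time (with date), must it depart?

Target arrival in UTC: 05:50 + 3:00 = 08:50 on Sep 3.
Subtract 9 hours and 9 minutes → departure 23:41 UTC on Sep 2.
Chennai is UTC+5:30: 23:41 + 5:30 = 05:11 on Sep 3.

05:11 on September 3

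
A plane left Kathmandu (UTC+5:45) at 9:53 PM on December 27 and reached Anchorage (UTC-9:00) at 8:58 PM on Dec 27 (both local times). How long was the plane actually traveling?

Departure in UTC: 9:53 PM − 5:45 = 4:08 PM on Dec 27.
Arrival in UTC: 8:58 PM + 9:00 = 5:58 AM on Dec 28.
Elapsed = 5:58 AM − 4:08 PM (+1 day) = 13 hours 50 minutes.

13 hours 50 minutes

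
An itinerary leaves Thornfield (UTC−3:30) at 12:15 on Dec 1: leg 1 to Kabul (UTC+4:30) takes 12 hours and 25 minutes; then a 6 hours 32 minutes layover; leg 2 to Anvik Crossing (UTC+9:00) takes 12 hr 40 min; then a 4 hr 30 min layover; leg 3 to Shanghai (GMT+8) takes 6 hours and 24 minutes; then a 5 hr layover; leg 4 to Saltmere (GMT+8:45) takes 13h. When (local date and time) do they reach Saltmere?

Convert departure to UTC: 12:15 + 3:30 = 15:45 UTC on Dec 1.
Add 12 hours and 25 minutes leg 1 → 04:10 UTC (Dec 2).
Add 6 hours 32 minutes layover in Kabul → 10:42 UTC.
Add 12 hours and 40 minutes leg 2 → 23:22 UTC.
Add 4 hours 30 minutes layover in Anvik Crossing → 03:52 UTC (Dec 3).
Add 6 hours 24 minutes leg 3 → 10:16 UTC.
Add 5 hours layover in Shanghai → 15:16 UTC.
Add 13 hours leg 4 → 04:16 UTC (Dec 4).
Saltmere is UTC+8:45, so local arrival = 04:16 + 8:45 = 13:01 on Dec 4.

13:01 on Dec 4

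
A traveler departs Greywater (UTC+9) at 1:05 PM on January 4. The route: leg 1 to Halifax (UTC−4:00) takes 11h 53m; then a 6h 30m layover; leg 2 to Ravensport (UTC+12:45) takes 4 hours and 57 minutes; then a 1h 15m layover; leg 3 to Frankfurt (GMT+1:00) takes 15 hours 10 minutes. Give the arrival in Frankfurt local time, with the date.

8:50 PM on Jan 5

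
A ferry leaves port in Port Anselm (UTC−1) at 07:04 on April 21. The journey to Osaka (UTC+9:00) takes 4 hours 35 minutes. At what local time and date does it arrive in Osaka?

Osaka is 10:00 ahead of Port Anselm.
After 4 hours 35 minutes it is 11:39 in Port Anselm.
Shift by the zone difference: 11:39 + 10:00 = 21:39 on Apr 21 in Osaka.

21:39 on April 21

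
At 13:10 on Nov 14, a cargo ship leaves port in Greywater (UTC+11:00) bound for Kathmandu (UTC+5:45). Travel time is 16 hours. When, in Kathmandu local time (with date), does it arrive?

23:55 on November 14

Convert departure to UTC: 13:10 − 11:00 = 02:10 UTC on Nov 14.
Add 16 hours travel time → 18:10 UTC.
Kathmandu is UTC+5:45, so local arrival = 18:10 + 5:45 = 23:55 on Nov 14.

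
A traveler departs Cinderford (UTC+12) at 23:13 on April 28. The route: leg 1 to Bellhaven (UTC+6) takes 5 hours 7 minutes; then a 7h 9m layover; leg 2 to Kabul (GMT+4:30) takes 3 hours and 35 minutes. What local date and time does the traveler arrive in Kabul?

07:34 on Apr 29

Convert departure to UTC: 23:13 − 12:00 = 11:13 UTC on Apr 28.
Add 5 hours and 7 minutes leg 1 → 16:20 UTC.
Add 7 hours 9 minutes layover in Bellhaven → 23:29 UTC.
Add 3 hours 35 minutes leg 2 → 03:04 UTC (Apr 29).
Kabul is UTC+4:30, so local arrival = 03:04 + 4:30 = 07:34 on Apr 29.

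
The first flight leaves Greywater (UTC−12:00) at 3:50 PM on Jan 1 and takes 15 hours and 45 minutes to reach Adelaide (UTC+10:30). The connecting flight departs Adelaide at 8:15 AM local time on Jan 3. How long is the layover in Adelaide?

Convert departure to UTC: 3:50 PM + 12:00 = 3:50 AM UTC on Jan 2.
Add 15 hours and 45 minutes flight time → 7:35 PM UTC.
Adelaide is UTC+10:30, so local arrival = 7:35 PM + 10:30 = 6:05 AM on Jan 3.
Layover = 8:15 AM − 6:05 AM = 2 hours 10 minutes.

2 hours 10 minutes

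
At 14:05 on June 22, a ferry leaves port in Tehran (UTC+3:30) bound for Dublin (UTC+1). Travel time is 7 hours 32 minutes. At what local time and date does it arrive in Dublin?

19:07 on June 22

Convert departure to UTC: 14:05 − 3:30 = 10:35 UTC on Jun 22.
Add 7 hours and 32 minutes travel time → 18:07 UTC.
Dublin is UTC+1:00, so local arrival = 18:07 + 1:00 = 19:07 on Jun 22.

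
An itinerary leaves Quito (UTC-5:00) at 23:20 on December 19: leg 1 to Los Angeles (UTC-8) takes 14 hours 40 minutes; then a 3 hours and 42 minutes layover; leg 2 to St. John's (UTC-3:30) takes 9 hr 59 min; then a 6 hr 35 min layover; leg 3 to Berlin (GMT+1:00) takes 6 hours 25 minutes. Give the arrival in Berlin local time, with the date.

Convert departure to UTC: 23:20 + 5:00 = 04:20 UTC on Dec 20.
Add 14 hours 40 minutes leg 1 → 19:00 UTC.
Add 3 hours and 42 minutes layover in Los Angeles → 22:42 UTC.
Add 9 hours 59 minutes leg 2 → 08:41 UTC (Dec 21).
Add 6 hours 35 minutes layover in St. John's → 15:16 UTC.
Add 6 hours and 25 minutes leg 3 → 21:41 UTC.
Berlin is UTC+1:00, so local arrival = 21:41 + 1:00 = 22:41 on Dec 21.

22:41 on Dec 21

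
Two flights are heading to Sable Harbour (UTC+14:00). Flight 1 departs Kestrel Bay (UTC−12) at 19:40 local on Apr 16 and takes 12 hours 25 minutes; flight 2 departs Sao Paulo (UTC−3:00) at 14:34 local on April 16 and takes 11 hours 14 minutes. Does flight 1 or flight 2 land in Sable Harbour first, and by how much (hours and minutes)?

Flight 1 in UTC: 19:40 + 12:00 = 07:40 on Apr 17.
+12 hours and 25 minutes → arrive 20:05 UTC on Apr 17.
Flight 2 in UTC: 14:34 + 3:00 = 17:34 on Apr 16.
+11 hours and 14 minutes → arrive 04:48 UTC on Apr 17.
Flight 2 lands earlier by 15 hours 17 minutes.

the second, by 15 hours 17 minutes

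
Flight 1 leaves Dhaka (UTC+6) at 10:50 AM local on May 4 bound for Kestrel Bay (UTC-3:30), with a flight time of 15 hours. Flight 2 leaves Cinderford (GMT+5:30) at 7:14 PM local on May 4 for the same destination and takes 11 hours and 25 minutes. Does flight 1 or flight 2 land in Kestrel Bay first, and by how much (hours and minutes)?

the first, by 5 hours 19 minutes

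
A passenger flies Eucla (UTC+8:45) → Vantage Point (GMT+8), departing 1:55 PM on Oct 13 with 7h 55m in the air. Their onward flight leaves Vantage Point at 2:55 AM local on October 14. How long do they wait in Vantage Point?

Convert departure to UTC: 1:55 PM − 8:45 = 5:10 AM UTC on Oct 13.
Add 7 hours 55 minutes flight time → 1:05 PM UTC.
Vantage Point is UTC+8:00, so local arrival = 1:05 PM + 8:00 = 9:05 PM on Oct 13.
Layover = 2:55 AM − 9:05 PM (+1 day) = 5 hours 50 minutes.

5 hours 50 minutes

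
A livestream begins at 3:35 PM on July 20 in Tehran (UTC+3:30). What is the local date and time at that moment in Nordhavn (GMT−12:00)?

12:05 AM on July 20

In UTC: 3:35 PM − 3:30 = 12:05 PM on Jul 20.
Nordhavn is UTC−12:00: 12:05 PM − 12:00 = 12:05 AM on Jul 20.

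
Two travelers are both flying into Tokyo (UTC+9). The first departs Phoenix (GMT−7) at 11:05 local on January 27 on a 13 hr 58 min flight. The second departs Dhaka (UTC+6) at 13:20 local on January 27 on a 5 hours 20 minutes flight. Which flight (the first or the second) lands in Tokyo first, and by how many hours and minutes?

the second, by 19 hours 23 minutes

Flight 1 in UTC: 11:05 + 7:00 = 18:05 on Jan 27.
+13 hours and 58 minutes → arrive 08:03 UTC on Jan 28.
Flight 2 in UTC: 13:20 − 6:00 = 07:20 on Jan 27.
+5 hours 20 minutes → arrive 12:40 UTC on Jan 27.
Flight 2 lands earlier by 19 hours 23 minutes.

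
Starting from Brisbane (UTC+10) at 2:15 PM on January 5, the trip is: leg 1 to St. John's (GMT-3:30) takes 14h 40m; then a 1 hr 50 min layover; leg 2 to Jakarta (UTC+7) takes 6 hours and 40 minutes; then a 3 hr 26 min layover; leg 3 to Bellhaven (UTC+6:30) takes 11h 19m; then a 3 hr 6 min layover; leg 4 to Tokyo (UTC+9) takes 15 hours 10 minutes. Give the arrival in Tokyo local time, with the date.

Convert departure to UTC: 2:15 PM − 10:00 = 4:15 AM UTC on Jan 5.
Add 14 hours and 40 minutes leg 1 → 6:55 PM UTC.
Add 1 hour and 50 minutes layover in St. John's → 8:45 PM UTC.
Add 6 hours and 40 minutes leg 2 → 3:25 AM UTC (Jan 6).
Add 3 hours and 26 minutes layover in Jakarta → 6:51 AM UTC.
Add 11 hours 19 minutes leg 3 → 6:10 PM UTC.
Add 3 hours and 6 minutes layover in Bellhaven → 9:16 PM UTC.
Add 15 hours and 10 minutes leg 4 → 12:26 PM UTC (Jan 7).
Tokyo is UTC+9:00, so local arrival = 12:26 PM + 9:00 = 9:26 PM on Jan 7.

9:26 PM on January 7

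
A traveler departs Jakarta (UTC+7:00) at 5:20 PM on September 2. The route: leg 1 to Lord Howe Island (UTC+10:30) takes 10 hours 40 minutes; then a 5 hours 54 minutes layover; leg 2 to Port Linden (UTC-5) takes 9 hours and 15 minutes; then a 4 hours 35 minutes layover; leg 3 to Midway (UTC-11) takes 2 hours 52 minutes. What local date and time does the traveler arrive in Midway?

8:36 AM on September 3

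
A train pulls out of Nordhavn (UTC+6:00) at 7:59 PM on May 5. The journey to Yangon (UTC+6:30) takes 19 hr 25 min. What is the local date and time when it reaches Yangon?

Convert departure to UTC: 7:59 PM − 6:00 = 1:59 PM UTC on May 5.
Add 19 hours and 25 minutes travel time → 9:24 AM UTC (May 6).
Yangon is UTC+6:30, so local arrival = 9:24 AM + 6:30 = 3:54 PM on May 6.

3:54 PM on May 6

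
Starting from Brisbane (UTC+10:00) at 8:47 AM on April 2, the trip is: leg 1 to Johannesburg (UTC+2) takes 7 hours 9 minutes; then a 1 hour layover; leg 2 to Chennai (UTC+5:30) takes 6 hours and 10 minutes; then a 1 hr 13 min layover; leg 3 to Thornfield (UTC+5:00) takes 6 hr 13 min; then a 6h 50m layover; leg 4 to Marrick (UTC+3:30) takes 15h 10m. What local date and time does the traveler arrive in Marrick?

10:02 PM on April 3

Convert departure to UTC: 8:47 AM − 10:00 = 10:47 PM UTC on Apr 1.
Add 7 hours and 9 minutes leg 1 → 5:56 AM UTC (Apr 2).
Add 1 hour layover in Johannesburg → 6:56 AM UTC.
Add 6 hours and 10 minutes leg 2 → 1:06 PM UTC.
Add 1 hour 13 minutes layover in Chennai → 2:19 PM UTC.
Add 6 hours 13 minutes leg 3 → 8:32 PM UTC.
Add 6 hours and 50 minutes layover in Thornfield → 3:22 AM UTC (Apr 3).
Add 15 hours and 10 minutes leg 4 → 6:32 PM UTC.
Marrick is UTC+3:30, so local arrival = 6:32 PM + 3:30 = 10:02 PM on Apr 3.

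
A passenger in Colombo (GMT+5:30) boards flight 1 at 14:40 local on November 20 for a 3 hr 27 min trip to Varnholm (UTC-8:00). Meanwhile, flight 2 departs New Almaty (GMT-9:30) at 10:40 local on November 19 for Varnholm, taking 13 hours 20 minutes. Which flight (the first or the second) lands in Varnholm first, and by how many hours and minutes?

the second, by 3 hours 7 minutes

Flight 1 in UTC: 14:40 − 5:30 = 09:10 on Nov 20.
+3 hours and 27 minutes → arrive 12:37 UTC on Nov 20.
Flight 2 in UTC: 10:40 + 9:30 = 20:10 on Nov 19.
+13 hours and 20 minutes → arrive 09:30 UTC on Nov 20.
Flight 2 lands earlier by 3 hours 7 minutes.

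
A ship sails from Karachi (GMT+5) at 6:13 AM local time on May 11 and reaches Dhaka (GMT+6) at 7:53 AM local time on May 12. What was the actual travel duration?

Dhaka is 1:00 ahead of Karachi.
Clock-face elapsed time (ignoring zones) is 25 hours 40 minutes.
Actual elapsed = 25 hours 40 minutes − 1:00 = 24 hours 40 minutes.

24 hours 40 minutes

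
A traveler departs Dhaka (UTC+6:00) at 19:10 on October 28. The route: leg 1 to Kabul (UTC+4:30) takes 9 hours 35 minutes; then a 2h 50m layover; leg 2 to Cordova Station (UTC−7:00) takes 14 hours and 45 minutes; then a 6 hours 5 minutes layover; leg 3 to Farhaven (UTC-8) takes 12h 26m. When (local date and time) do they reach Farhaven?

Convert departure to UTC: 19:10 − 6:00 = 13:10 UTC on Oct 28.
Add 9 hours and 35 minutes leg 1 → 22:45 UTC.
Add 2 hours 50 minutes layover in Kabul → 01:35 UTC (Oct 29).
Add 14 hours 45 minutes leg 2 → 16:20 UTC.
Add 6 hours 5 minutes layover in Cordova Station → 22:25 UTC.
Add 12 hours 26 minutes leg 3 → 10:51 UTC (Oct 30).
Farhaven is UTC−8:00, so local arrival = 10:51 − 8:00 = 02:51 on Oct 30.

02:51 on October 30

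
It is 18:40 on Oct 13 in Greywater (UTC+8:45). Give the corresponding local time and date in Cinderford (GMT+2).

Cinderford is 6:45 behind Greywater.
Shift by the zone difference: 18:40 − 6:45 = 11:55 on Oct 13 in Cinderford.

11:55 on Oct 13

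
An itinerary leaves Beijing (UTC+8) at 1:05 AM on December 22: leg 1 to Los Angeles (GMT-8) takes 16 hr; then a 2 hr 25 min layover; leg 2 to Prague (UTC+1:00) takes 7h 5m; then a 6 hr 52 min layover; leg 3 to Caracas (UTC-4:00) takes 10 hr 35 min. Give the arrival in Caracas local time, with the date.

8:02 AM on December 23

Convert departure to UTC: 1:05 AM − 8:00 = 5:05 PM UTC on Dec 21.
Add 16 hours leg 1 → 9:05 AM UTC (Dec 22).
Add 2 hours and 25 minutes layover in Los Angeles → 11:30 AM UTC.
Add 7 hours and 5 minutes leg 2 → 6:35 PM UTC.
Add 6 hours 52 minutes layover in Prague → 1:27 AM UTC (Dec 23).
Add 10 hours 35 minutes leg 3 → 12:02 PM UTC.
Caracas is UTC−4:00, so local arrival = 12:02 PM − 4:00 = 8:02 AM on Dec 23.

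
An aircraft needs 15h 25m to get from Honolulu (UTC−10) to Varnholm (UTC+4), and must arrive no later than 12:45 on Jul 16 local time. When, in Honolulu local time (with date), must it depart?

07:20 on July 15

Target arrival in UTC: 12:45 − 4:00 = 08:45 on Jul 16.
Subtract 15 hours and 25 minutes → departure 17:20 UTC on Jul 15.
Honolulu is UTC−10:00: 17:20 − 10:00 = 07:20 on Jul 15.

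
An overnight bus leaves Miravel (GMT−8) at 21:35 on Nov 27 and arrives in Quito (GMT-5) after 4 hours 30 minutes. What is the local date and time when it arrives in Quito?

05:05 on November 28

Quito is 3:00 ahead of Miravel.
After 4 hours and 30 minutes it is 02:05 (Nov 28) in Miravel.
Shift by the zone difference: 02:05 + 3:00 = 05:05 on Nov 28 in Quito.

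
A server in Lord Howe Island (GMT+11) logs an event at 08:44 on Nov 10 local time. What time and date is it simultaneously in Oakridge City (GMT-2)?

19:44 on November 9

Oakridge City is 13:00 behind Lord Howe Island.
Shift by the zone difference: 08:44 − 13:00 = 19:44 on Nov 9 in Oakridge City.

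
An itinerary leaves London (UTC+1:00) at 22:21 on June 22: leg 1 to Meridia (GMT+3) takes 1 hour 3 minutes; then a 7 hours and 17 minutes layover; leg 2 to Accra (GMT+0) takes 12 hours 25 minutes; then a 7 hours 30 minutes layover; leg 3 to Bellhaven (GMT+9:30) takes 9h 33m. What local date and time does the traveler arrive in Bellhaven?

Convert departure to UTC: 22:21 − 1:00 = 21:21 UTC on Jun 22.
Add 1 hour and 3 minutes leg 1 → 22:24 UTC.
Add 7 hours 17 minutes layover in Meridia → 05:41 UTC (Jun 23).
Add 12 hours 25 minutes leg 2 → 18:06 UTC.
Add 7 hours 30 minutes layover in Accra → 01:36 UTC (Jun 24).
Add 9 hours 33 minutes leg 3 → 11:09 UTC.
Bellhaven is UTC+9:30, so local arrival = 11:09 + 9:30 = 20:39 on Jun 24.

20:39 on June 24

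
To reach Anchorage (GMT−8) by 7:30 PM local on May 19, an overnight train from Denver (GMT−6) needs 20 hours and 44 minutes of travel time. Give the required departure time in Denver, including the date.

12:46 AM on May 19

Target arrival in UTC: 7:30 PM + 8:00 = 3:30 AM on May 20.
Subtract 20 hours 44 minutes → departure 6:46 AM UTC on May 19.
Denver is UTC−6:00: 6:46 AM − 6:00 = 12:46 AM on May 19.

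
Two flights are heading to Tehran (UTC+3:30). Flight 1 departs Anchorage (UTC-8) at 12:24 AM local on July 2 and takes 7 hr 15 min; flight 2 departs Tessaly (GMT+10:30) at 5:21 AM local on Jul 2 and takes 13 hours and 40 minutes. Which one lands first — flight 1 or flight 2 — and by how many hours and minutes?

Flight 1 in UTC: 12:24 AM + 8:00 = 8:24 AM on Jul 2.
+7 hours and 15 minutes → arrive 3:39 PM UTC on Jul 2.
Flight 2 in UTC: 5:21 AM − 10:30 = 6:51 PM on Jul 1.
+13 hours 40 minutes → arrive 8:31 AM UTC on Jul 2.
Flight 2 lands earlier by 7 hours 8 minutes.

the second, by 7 hours 8 minutes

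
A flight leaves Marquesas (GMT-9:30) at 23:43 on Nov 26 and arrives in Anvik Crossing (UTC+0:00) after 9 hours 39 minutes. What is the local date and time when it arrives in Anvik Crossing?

18:52 on November 27

Anvik Crossing is 9:30 ahead of Marquesas.
After 9 hours and 39 minutes it is 09:22 (Nov 27) in Marquesas.
Shift by the zone difference: 09:22 + 9:30 = 18:52 on Nov 27 in Anvik Crossing.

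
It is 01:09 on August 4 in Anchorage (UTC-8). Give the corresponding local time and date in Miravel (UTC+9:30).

18:39 on August 4

Miravel is 17:30 ahead of Anchorage.
Shift by the zone difference: 01:09 + 17:30 = 18:39 on Aug 4 in Miravel.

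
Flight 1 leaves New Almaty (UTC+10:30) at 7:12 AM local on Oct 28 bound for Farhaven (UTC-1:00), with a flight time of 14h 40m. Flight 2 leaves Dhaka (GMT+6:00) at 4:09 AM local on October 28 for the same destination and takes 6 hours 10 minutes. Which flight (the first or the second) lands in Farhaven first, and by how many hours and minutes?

Flight 1 in UTC: 7:12 AM − 10:30 = 8:42 PM on Oct 27.
+14 hours 40 minutes → arrive 11:22 AM UTC on Oct 28.
Flight 2 in UTC: 4:09 AM − 6:00 = 10:09 PM on Oct 27.
+6 hours and 10 minutes → arrive 4:19 AM UTC on Oct 28.
Flight 2 lands earlier by 7 hours 3 minutes.

the second, by 7 hours 3 minutes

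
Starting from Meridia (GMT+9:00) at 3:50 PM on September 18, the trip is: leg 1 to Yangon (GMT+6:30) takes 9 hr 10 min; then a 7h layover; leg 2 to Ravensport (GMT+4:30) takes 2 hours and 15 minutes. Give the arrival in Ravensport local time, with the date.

5:45 AM on Sep 19

Convert departure to UTC: 3:50 PM − 9:00 = 6:50 AM UTC on Sep 18.
Add 9 hours and 10 minutes leg 1 → 4:00 PM UTC.
Add 7 hours layover in Yangon → 11:00 PM UTC.
Add 2 hours and 15 minutes leg 2 → 1:15 AM UTC (Sep 19).
Ravensport is UTC+4:30, so local arrival = 1:15 AM + 4:30 = 5:45 AM on Sep 19.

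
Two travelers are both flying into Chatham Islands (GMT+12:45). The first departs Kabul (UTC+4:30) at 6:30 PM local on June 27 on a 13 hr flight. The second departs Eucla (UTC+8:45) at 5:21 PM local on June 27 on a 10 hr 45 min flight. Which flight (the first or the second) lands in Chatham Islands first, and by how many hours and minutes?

the second, by 7 hours 39 minutes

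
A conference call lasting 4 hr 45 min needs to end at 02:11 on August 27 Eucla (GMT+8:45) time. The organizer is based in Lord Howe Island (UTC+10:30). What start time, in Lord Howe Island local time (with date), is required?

23:11 on Aug 26

Target end time in UTC: 02:11 − 8:45 = 17:26 on Aug 26.
Subtract 4 hours and 45 minutes → start 12:41 UTC on Aug 26.
Lord Howe Island is UTC+10:30: 12:41 + 10:30 = 23:11 on Aug 26.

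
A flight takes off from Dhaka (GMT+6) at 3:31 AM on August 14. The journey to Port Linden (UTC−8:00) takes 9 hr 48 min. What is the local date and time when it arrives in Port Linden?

11:19 PM on Aug 13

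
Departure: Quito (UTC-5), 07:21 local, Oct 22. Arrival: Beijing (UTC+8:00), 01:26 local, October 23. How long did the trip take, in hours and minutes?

5 hours 5 minutes

Departure in UTC: 07:21 + 5:00 = 12:21 on Oct 22.
Arrival in UTC: 01:26 − 8:00 = 17:26 on Oct 22.
Elapsed = 17:26 − 12:21 = 5 hours 5 minutes.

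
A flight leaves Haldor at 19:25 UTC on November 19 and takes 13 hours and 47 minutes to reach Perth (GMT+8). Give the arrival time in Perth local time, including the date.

17:12 on Nov 20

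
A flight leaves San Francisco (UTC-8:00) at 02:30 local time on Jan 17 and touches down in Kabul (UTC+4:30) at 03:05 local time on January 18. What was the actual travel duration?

12 hours 5 minutes

Departure in UTC: 02:30 + 8:00 = 10:30 on Jan 17.
Arrival in UTC: 03:05 − 4:30 = 22:35 on Jan 17.
Elapsed = 22:35 − 10:30 = 12 hours 5 minutes.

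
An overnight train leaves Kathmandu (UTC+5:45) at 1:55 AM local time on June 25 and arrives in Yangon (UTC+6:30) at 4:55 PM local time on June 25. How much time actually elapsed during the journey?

Departure in UTC: 1:55 AM − 5:45 = 8:10 PM on Jun 24.
Arrival in UTC: 4:55 PM − 6:30 = 10:25 AM on Jun 25.
Elapsed = 10:25 AM − 8:10 PM (+1 day) = 14 hours 15 minutes.

14 hours 15 minutes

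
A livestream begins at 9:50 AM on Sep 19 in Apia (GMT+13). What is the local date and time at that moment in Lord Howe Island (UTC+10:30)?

7:20 AM on September 19

Lord Howe Island is 2:30 behind Apia.
Shift by the zone difference: 9:50 AM − 2:30 = 7:20 AM on Sep 19 in Lord Howe Island.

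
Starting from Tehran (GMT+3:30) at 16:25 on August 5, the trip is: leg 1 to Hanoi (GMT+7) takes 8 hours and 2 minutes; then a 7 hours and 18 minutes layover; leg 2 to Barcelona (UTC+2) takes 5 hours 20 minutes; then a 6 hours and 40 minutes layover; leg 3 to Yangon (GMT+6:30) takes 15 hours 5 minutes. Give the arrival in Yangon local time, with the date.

13:50 on Aug 7

Convert departure to UTC: 16:25 − 3:30 = 12:55 UTC on Aug 5.
Add 8 hours 2 minutes leg 1 → 20:57 UTC.
Add 7 hours and 18 minutes layover in Hanoi → 04:15 UTC (Aug 6).
Add 5 hours and 20 minutes leg 2 → 09:35 UTC.
Add 6 hours 40 minutes layover in Barcelona → 16:15 UTC.
Add 15 hours 5 minutes leg 3 → 07:20 UTC (Aug 7).
Yangon is UTC+6:30, so local arrival = 07:20 + 6:30 = 13:50 on Aug 7.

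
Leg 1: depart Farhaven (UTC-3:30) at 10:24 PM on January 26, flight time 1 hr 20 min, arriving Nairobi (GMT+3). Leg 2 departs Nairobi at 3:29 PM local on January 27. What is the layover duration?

9 hours 15 minutes

Convert departure to UTC: 10:24 PM + 3:30 = 1:54 AM UTC on Jan 27.
Add 1 hour 20 minutes flight time → 3:14 AM UTC.
Nairobi is UTC+3:00, so local arrival = 3:14 AM + 3:00 = 6:14 AM on Jan 27.
Layover = 3:29 PM − 6:14 AM = 9 hours 15 minutes.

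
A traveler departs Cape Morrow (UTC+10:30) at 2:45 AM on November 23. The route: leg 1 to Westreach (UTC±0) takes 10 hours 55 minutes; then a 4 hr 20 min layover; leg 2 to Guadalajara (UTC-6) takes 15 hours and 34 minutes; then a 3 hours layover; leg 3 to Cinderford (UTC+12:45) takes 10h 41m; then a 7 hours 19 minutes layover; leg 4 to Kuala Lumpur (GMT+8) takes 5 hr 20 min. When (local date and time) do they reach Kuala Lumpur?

9:24 AM on Nov 25

Convert departure to UTC: 2:45 AM − 10:30 = 4:15 PM UTC on Nov 22.
Add 10 hours and 55 minutes leg 1 → 3:10 AM UTC (Nov 23).
Add 4 hours 20 minutes layover in Westreach → 7:30 AM UTC.
Add 15 hours 34 minutes leg 2 → 11:04 PM UTC.
Add 3 hours layover in Guadalajara → 2:04 AM UTC (Nov 24).
Add 10 hours 41 minutes leg 3 → 12:45 PM UTC.
Add 7 hours 19 minutes layover in Cinderford → 8:04 PM UTC.
Add 5 hours 20 minutes leg 4 → 1:24 AM UTC (Nov 25).
Kuala Lumpur is UTC+8:00, so local arrival = 1:24 AM + 8:00 = 9:24 AM on Nov 25.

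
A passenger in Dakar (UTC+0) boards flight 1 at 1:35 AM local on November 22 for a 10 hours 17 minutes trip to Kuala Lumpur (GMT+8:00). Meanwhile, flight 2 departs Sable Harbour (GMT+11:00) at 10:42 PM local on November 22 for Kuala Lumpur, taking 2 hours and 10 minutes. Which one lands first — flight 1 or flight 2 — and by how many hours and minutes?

the first, by 2 hours

Flight 1 departs at 1:35 AM UTC (Nov 22).
+10 hours 17 minutes → arrive 11:52 AM UTC on Nov 22.
Flight 2 in UTC: 10:42 PM − 11:00 = 11:42 AM on Nov 22.
+2 hours 10 minutes → arrive 1:52 PM UTC on Nov 22.
Flight 1 lands earlier by 2 hours.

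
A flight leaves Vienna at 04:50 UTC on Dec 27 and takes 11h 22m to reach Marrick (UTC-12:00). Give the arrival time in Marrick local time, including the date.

04:12 on Dec 27

Departure is given in UTC: 04:50 on Dec 27.
Add 11 hours and 22 minutes → 16:12 UTC.
Marrick is UTC−12:00: 16:12 − 12:00 = 04:12 on Dec 27.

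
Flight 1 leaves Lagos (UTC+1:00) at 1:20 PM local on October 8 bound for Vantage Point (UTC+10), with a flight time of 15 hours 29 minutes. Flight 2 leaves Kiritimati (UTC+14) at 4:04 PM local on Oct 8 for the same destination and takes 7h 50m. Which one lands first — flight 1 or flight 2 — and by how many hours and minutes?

Flight 1 in UTC: 1:20 PM − 1:00 = 12:20 PM on Oct 8.
+15 hours and 29 minutes → arrive 3:49 AM UTC on Oct 9.
Flight 2 in UTC: 4:04 PM − 14:00 = 2:04 AM on Oct 8.
+7 hours 50 minutes → arrive 9:54 AM UTC on Oct 8.
Flight 2 lands earlier by 17 hours 55 minutes.

the second, by 17 hours 55 minutes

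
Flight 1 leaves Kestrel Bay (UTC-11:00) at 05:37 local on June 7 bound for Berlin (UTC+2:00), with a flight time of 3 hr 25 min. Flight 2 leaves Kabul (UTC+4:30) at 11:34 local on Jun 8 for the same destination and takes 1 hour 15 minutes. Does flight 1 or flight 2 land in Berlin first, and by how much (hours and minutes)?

the first, by 12 hours 17 minutes

Flight 1 in UTC: 05:37 + 11:00 = 16:37 on Jun 7.
+3 hours 25 minutes → arrive 20:02 UTC on Jun 7.
Flight 2 in UTC: 11:34 − 4:30 = 07:04 on Jun 8.
+1 hour and 15 minutes → arrive 08:19 UTC on Jun 8.
Flight 1 lands earlier by 12 hours 17 minutes.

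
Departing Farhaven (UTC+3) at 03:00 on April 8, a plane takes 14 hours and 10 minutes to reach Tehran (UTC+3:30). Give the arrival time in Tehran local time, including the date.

Convert departure to UTC: 03:00 − 3:00 = 00:00 UTC on Apr 8.
Add 14 hours 10 minutes travel time → 14:10 UTC.
Tehran is UTC+3:30, so local arrival = 14:10 + 3:30 = 17:40 on Apr 8.

17:40 on April 8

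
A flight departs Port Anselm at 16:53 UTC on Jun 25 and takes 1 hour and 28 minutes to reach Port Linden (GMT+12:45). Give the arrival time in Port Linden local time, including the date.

Departure is given in UTC: 16:53 on Jun 25.
Add 1 hour 28 minutes → 18:21 UTC.
Port Linden is UTC+12:45: 18:21 + 12:45 = 07:06 on Jun 26.

07:06 on Jun 26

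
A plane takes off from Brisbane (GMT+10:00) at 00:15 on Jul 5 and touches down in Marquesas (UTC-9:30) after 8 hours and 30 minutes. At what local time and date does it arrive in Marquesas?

Convert departure to UTC: 00:15 − 10:00 = 14:15 UTC on Jul 4.
Add 8 hours and 30 minutes travel time → 22:45 UTC.
Marquesas is UTC−9:30, so local arrival = 22:45 − 9:30 = 13:15 on Jul 4.

13:15 on July 4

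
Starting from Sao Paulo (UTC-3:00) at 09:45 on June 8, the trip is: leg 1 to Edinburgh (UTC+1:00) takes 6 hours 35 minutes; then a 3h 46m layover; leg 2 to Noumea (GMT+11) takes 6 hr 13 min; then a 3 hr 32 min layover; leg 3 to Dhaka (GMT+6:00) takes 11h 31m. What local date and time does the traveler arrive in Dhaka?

Convert departure to UTC: 09:45 + 3:00 = 12:45 UTC on Jun 8.
Add 6 hours 35 minutes leg 1 → 19:20 UTC.
Add 3 hours and 46 minutes layover in Edinburgh → 23:06 UTC.
Add 6 hours and 13 minutes leg 2 → 05:19 UTC (Jun 9).
Add 3 hours 32 minutes layover in Noumea → 08:51 UTC.
Add 11 hours 31 minutes leg 3 → 20:22 UTC.
Dhaka is UTC+6:00, so local arrival = 20:22 + 6:00 = 02:22 on Jun 10.

02:22 on June 10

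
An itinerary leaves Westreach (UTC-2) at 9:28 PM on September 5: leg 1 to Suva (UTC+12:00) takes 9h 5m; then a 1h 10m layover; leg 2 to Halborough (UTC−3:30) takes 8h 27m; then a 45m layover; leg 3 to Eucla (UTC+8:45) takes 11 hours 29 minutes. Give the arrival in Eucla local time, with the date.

Convert departure to UTC: 9:28 PM + 2:00 = 11:28 PM UTC on Sep 5.
Add 9 hours and 5 minutes leg 1 → 8:33 AM UTC (Sep 6).
Add 1 hour and 10 minutes layover in Suva → 9:43 AM UTC.
Add 8 hours 27 minutes leg 2 → 6:10 PM UTC.
Add 45 minutes layover in Halborough → 6:55 PM UTC.
Add 11 hours and 29 minutes leg 3 → 6:24 AM UTC (Sep 7).
Eucla is UTC+8:45, so local arrival = 6:24 AM + 8:45 = 3:09 PM on Sep 7.

3:09 PM on September 7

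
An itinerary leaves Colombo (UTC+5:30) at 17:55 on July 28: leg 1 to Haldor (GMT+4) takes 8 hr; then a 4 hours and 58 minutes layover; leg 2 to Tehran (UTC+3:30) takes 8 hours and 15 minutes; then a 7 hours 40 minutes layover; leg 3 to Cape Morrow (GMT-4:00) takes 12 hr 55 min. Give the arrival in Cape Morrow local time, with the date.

Convert departure to UTC: 17:55 − 5:30 = 12:25 UTC on Jul 28.
Add 8 hours leg 1 → 20:25 UTC.
Add 4 hours 58 minutes layover in Haldor → 01:23 UTC (Jul 29).
Add 8 hours 15 minutes leg 2 → 09:38 UTC.
Add 7 hours 40 minutes layover in Tehran → 17:18 UTC.
Add 12 hours and 55 minutes leg 3 → 06:13 UTC (Jul 30).
Cape Morrow is UTC−4:00, so local arrival = 06:13 − 4:00 = 02:13 on Jul 30.

02:13 on Jul 30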